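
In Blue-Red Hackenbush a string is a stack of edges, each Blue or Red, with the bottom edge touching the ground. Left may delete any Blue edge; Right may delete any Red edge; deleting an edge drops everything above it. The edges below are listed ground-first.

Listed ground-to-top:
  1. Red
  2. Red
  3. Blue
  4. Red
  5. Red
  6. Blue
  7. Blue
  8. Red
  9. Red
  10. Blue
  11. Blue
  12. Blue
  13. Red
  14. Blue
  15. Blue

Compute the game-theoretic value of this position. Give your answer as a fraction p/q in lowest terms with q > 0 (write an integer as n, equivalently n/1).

-14729/8192

Recurse on prefixes of the 15-edge string Red Red Blue Red Red Blue Blue Red Red Blue Blue Blue Red Blue Blue:
edge 1 of 15 (Red): { ∅ | 0 } so -1
edge 2 of 15 (Red): { ∅ | -1, 0 } so -2
edge 3 of 15 (Blue): { -2 | -1, 0 } so -3/2
edge 4 of 15 (Red): { -2 | -3/2, -1, 0 } so -7/4
edge 5 of 15 (Red): { -2 | -7/4, -3/2, -1, 0 } so -15/8
edge 6 of 15 (Blue): { -2, -15/8 | -7/4, -3/2, -1, 0 } so -29/16
edge 7 of 15 (Blue): { -2, -15/8, -29/16 | -7/4, -3/2, -1, 0 } so -57/32
edge 8 of 15 (Red): { -2, -15/8, -29/16 | -57/32, -7/4, -3/2, -1, 0 } so -115/64
edge 9 of 15 (Red): { -2, -15/8, -29/16 | -115/64, -57/32, -7/4, -3/2, -1, 0 } so -231/128
edge 10 of 15 (Blue): { -2, -15/8, -29/16, -231/128 | -115/64, -57/32, -7/4, -3/2, -1, 0 } so -461/256
edge 11 of 15 (Blue): { -2, -15/8, -29/16, -231/128, -461/256 | -115/64, -57/32, -7/4, -3/2, -1, 0 } so -921/512
edge 12 of 15 (Blue): { -2, -15/8, -29/16, -231/128, -461/256, -921/512 | -115/64, -57/32, -7/4, -3/2, -1, 0 } so -1841/1024
edge 13 of 15 (Red): { -2, -15/8, -29/16, -231/128, -461/256, -921/512 | -1841/1024, -115/64, -57/32, -7/4, -3/2, -1, 0 } so -3683/2048
edge 14 of 15 (Blue): { -2, -15/8, -29/16, -231/128, -461/256, -921/512, -3683/2048 | -1841/1024, -115/64, -57/32, -7/4, -3/2, -1, 0 } so -7365/4096
edge 15 of 15 (Blue): { -2, -15/8, -29/16, -231/128, -461/256, -921/512, -3683/2048, -7365/4096 | -1841/1024, -115/64, -57/32, -7/4, -3/2, -1, 0 } so -14729/8192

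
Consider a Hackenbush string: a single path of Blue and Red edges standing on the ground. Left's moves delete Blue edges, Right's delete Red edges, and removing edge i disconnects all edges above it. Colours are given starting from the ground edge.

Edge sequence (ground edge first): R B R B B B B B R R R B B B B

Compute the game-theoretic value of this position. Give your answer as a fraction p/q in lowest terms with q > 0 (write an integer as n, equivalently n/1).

Prefix values for R B R B B B B B R R R B B B B via {L|R} + simplicity:
val_1 [R]  L=[]  R=[0]  — -1
val_2 [RB]  L=[-1]  R=[0]  — -1/2
val_3 [RBR]  L=[-1]  R=[-1/2, 0]  — -3/4
val_4 [RBRB]  L=[-1, -3/4]  R=[-1/2, 0]  — -5/8
val_5 [RBRBB]  L=[-1, -3/4, -5/8]  R=[-1/2, 0]  — -9/16
val_6 [RBRBBB]  L=[-1, -3/4, -5/8, -9/16]  R=[-1/2, 0]  — -17/32
val_7 [RBRBBBB]  L=[-1, -3/4, -5/8, -9/16, -17/32]  R=[-1/2, 0]  — -33/64
val_8 [RBRBBBBB]  L=[-1, -3/4, -5/8, -9/16, -17/32, -33/64]  R=[-1/2, 0]  — -65/128
val_9 [RBRBBBBBR]  L=[-1, -3/4, -5/8, -9/16, -17/32, -33/64]  R=[-65/128, -1/2, 0]  — -131/256
val_10 [RBRBBBBBRR]  L=[-1, -3/4, -5/8, -9/16, -17/32, -33/64]  R=[-131/256, -65/128, -1/2, 0]  — -263/512
val_11 [RBRBBBBBRRR]  L=[-1, -3/4, -5/8, -9/16, -17/32, -33/64]  R=[-263/512, -131/256, -65/128, -1/2, 0]  — -527/1024
val_12 [RBRBBBBBRRRB]  L=[-1, -3/4, -5/8, -9/16, -17/32, -33/64, -527/1024]  R=[-263/512, -131/256, -65/128, -1/2, 0]  — -1053/2048
val_13 [RBRBBBBBRRRBB]  L=[-1, -3/4, -5/8, -9/16, -17/32, -33/64, -527/1024, -1053/2048]  R=[-263/512, -131/256, -65/128, -1/2, 0]  — -2105/4096
val_14 [RBRBBBBBRRRBBB]  L=[-1, -3/4, -5/8, -9/16, -17/32, -33/64, -527/1024, -1053/2048, -2105/4096]  R=[-263/512, -131/256, -65/128, -1/2, 0]  — -4209/8192
val_15 [RBRBBBBBRRRBBBB]  L=[-1, -3/4, -5/8, -9/16, -17/32, -33/64, -527/1024, -1053/2048, -2105/4096, -4209/8192]  R=[-263/512, -131/256, -65/128, -1/2, 0]  — -8417/16384

-8417/16384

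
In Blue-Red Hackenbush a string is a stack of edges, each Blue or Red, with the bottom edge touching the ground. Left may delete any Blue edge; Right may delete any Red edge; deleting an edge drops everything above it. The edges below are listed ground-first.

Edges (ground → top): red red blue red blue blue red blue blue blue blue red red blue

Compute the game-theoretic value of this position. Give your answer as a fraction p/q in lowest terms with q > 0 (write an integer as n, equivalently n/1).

-6413/4096

g_1 [r]  L=[—]  R=[0]  — -1
g_2 [rr]  L=[—]  R=[-1; 0]  — -2
g_3 [rrb]  L=[-2]  R=[-1; 0]  — -3/2
g_4 [rrbr]  L=[-2]  R=[-3/2; -1; 0]  — -7/4
g_5 [rrbrb]  L=[-2; -7/4]  R=[-3/2; -1; 0]  — -13/8
g_6 [rrbrbb]  L=[-2; -7/4; -13/8]  R=[-3/2; -1; 0]  — -25/16
g_7 [rrbrbbr]  L=[-2; -7/4; -13/8]  R=[-25/16; -3/2; -1; 0]  — -51/32
g_8 [rrbrbbrb]  L=[-2; -7/4; -13/8; -51/32]  R=[-25/16; -3/2; -1; 0]  — -101/64
g_9 [rrbrbbrbb]  L=[-2; -7/4; -13/8; -51/32; -101/64]  R=[-25/16; -3/2; -1; 0]  — -201/128
g_10 [rrbrbbrbbb]  L=[-2; -7/4; -13/8; -51/32; -101/64; -201/128]  R=[-25/16; -3/2; -1; 0]  — -401/256
g_11 [rrbrbbrbbbb]  L=[-2; -7/4; -13/8; -51/32; -101/64; -201/128; -401/256]  R=[-25/16; -3/2; -1; 0]  — -801/512
g_12 [rrbrbbrbbbbr]  L=[-2; -7/4; -13/8; -51/32; -101/64; -201/128; -401/256]  R=[-801/512; -25/16; -3/2; -1; 0]  — -1603/1024
g_13 [rrbrbbrbbbbrr]  L=[-2; -7/4; -13/8; -51/32; -101/64; -201/128; -401/256]  R=[-1603/1024; -801/512; -25/16; -3/2; -1; 0]  — -3207/2048
g_14 [rrbrbbrbbbbrrb]  L=[-2; -7/4; -13/8; -51/32; -101/64; -201/128; -401/256; -3207/2048]  R=[-1603/1024; -801/512; -25/16; -3/2; -1; 0]  — -6413/4096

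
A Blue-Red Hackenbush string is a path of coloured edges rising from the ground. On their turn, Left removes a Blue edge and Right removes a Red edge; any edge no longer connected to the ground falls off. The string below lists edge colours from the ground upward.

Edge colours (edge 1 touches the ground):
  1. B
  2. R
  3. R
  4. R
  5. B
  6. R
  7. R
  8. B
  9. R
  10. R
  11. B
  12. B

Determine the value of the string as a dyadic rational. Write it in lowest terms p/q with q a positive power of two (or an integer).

Build g(s[:k]) for k = 1..12, string s = B R R R B R R B R R B B.
g_1 [B]  L=[0]  R=[—]  → 1
g_2 [BR]  L=[0]  R=[1]  → 1/2
g_3 [BRR]  L=[0]  R=[1/2,1]  → 1/4
g_4 [BRRR]  L=[0]  R=[1/4,1/2,1]  → 1/8
g_5 [BRRRB]  L=[0,1/8]  R=[1/4,1/2,1]  → 3/16
g_6 [BRRRBR]  L=[0,1/8]  R=[3/16,1/4,1/2,1]  → 5/32
g_7 [BRRRBRR]  L=[0,1/8]  R=[5/32,3/16,1/4,1/2,1]  → 9/64
g_8 [BRRRBRRB]  L=[0,1/8,9/64]  R=[5/32,3/16,1/4,1/2,1]  → 19/128
g_9 [BRRRBRRBR]  L=[0,1/8,9/64]  R=[19/128,5/32,3/16,1/4,1/2,1]  → 37/256
g_10 [BRRRBRRBRR]  L=[0,1/8,9/64]  R=[37/256,19/128,5/32,3/16,1/4,1/2,1]  → 73/512
g_11 [BRRRBRRBRRB]  L=[0,1/8,9/64,73/512]  R=[37/256,19/128,5/32,3/16,1/4,1/2,1]  → 147/1024
g_12 [BRRRBRRBRRBB]  L=[0,1/8,9/64,73/512,147/1024]  R=[37/256,19/128,5/32,3/16,1/4,1/2,1]  → 295/2048

295/2048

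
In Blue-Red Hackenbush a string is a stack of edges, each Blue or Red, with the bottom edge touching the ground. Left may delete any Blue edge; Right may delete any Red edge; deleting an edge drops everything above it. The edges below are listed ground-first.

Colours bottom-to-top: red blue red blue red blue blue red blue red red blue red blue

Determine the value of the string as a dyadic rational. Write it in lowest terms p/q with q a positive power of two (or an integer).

Prefix values for red blue red blue red blue blue red blue red red blue red blue via {L|R} + simplicity:
val(r) = {  | 0 } ⇒ -1
val(rb) = { -1 | 0 } ⇒ -1/2
val(rbr) = { -1 | -1/2, 0 } ⇒ -3/4
val(rbrb) = { -1, -3/4 | -1/2, 0 } ⇒ -5/8
val(rbrbr) = { -1, -3/4 | -5/8, -1/2, 0 } ⇒ -11/16
val(rbrbrb) = { -1, -3/4, -11/16 | -5/8, -1/2, 0 } ⇒ -21/32
val(rbrbrbb) = { -1, -3/4, -11/16, -21/32 | -5/8, -1/2, 0 } ⇒ -41/64
val(rbrbrbbr) = { -1, -3/4, -11/16, -21/32 | -41/64, -5/8, -1/2, 0 } ⇒ -83/128
val(rbrbrbbrb) = { -1, -3/4, -11/16, -21/32, -83/128 | -41/64, -5/8, -1/2, 0 } ⇒ -165/256
val(rbrbrbbrbr) = { -1, -3/4, -11/16, -21/32, -83/128 | -165/256, -41/64, -5/8, -1/2, 0 } ⇒ -331/512
val(rbrbrbbrbrr) = { -1, -3/4, -11/16, -21/32, -83/128 | -331/512, -165/256, -41/64, -5/8, -1/2, 0 } ⇒ -663/1024
val(rbrbrbbrbrrb) = { -1, -3/4, -11/16, -21/32, -83/128, -663/1024 | -331/512, -165/256, -41/64, -5/8, -1/2, 0 } ⇒ -1325/2048
val(rbrbrbbrbrrbr) = { -1, -3/4, -11/16, -21/32, -83/128, -663/1024 | -1325/2048, -331/512, -165/256, -41/64, -5/8, -1/2, 0 } ⇒ -2651/4096
val(rbrbrbbrbrrbrb) = { -1, -3/4, -11/16, -21/32, -83/128, -663/1024, -2651/4096 | -1325/2048, -331/512, -165/256, -41/64, -5/8, -1/2, 0 } ⇒ -5301/8192

-5301/8192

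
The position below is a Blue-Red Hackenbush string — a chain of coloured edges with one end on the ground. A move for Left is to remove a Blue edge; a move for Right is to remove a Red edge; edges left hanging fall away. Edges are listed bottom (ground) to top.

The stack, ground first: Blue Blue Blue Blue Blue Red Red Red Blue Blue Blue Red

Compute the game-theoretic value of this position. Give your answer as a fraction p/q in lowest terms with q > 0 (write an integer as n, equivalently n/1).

step 1: add Blue to get B; options L={ 0 } R={ — } ⇒ 1
step 2: add Blue to get BB; options L={ 0, 1 } R={ — } ⇒ 2
step 3: add Blue to get BBB; options L={ 0, 1, 2 } R={ — } ⇒ 3
step 4: add Blue to get BBBB; options L={ 0, 1, 2, 3 } R={ — } ⇒ 4
step 5: add Blue to get BBBBB; options L={ 0, 1, 2, 3, 4 } R={ — } ⇒ 5
step 6: add Red to get BBBBBR; options L={ 0, 1, 2, 3, 4 } R={ 5 } ⇒ 9/2
step 7: add Red to get BBBBBRR; options L={ 0, 1, 2, 3, 4 } R={ 9/2, 5 } ⇒ 17/4
step 8: add Red to get BBBBBRRR; options L={ 0, 1, 2, 3, 4 } R={ 17/4, 9/2, 5 } ⇒ 33/8
step 9: add Blue to get BBBBBRRRB; options L={ 0, 1, 2, 3, 4, 33/8 } R={ 17/4, 9/2, 5 } ⇒ 67/16
step 10: add Blue to get BBBBBRRRBB; options L={ 0, 1, 2, 3, 4, 33/8, 67/16 } R={ 17/4, 9/2, 5 } ⇒ 135/32
step 11: add Blue to get BBBBBRRRBBB; options L={ 0, 1, 2, 3, 4, 33/8, 67/16, 135/32 } R={ 17/4, 9/2, 5 } ⇒ 271/64
step 12: add Red to get BBBBBRRRBBBR; options L={ 0, 1, 2, 3, 4, 33/8, 67/16, 135/32 } R={ 271/64, 17/4, 9/2, 5 } ⇒ 541/128

541/128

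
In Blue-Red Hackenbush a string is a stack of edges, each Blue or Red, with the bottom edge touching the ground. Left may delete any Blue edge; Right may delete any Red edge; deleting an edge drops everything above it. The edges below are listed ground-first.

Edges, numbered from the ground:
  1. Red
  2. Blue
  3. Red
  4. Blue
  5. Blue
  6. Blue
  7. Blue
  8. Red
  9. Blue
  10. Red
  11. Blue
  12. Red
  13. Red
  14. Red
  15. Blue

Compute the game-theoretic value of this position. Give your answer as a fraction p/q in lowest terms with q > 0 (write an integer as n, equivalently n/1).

1 of 15 · R · max L −∞ · min R 0 -> -1
2 of 15 · RB · max L -1 · min R 0 -> -1/2
3 of 15 · RBR · max L -1 · min R -1/2 -> -3/4
4 of 15 · RBRB · max L -3/4 · min R -1/2 -> -5/8
5 of 15 · RBRBB · max L -5/8 · min R -1/2 -> -9/16
6 of 15 · RBRBBB · max L -9/16 · min R -1/2 -> -17/32
7 of 15 · RBRBBBB · max L -17/32 · min R -1/2 -> -33/64
8 of 15 · RBRBBBBR · max L -17/32 · min R -33/64 -> -67/128
9 of 15 · RBRBBBBRB · max L -67/128 · min R -33/64 -> -133/256
10 of 15 · RBRBBBBRBR · max L -67/128 · min R -133/256 -> -267/512
11 of 15 · RBRBBBBRBRB · max L -267/512 · min R -133/256 -> -533/1024
12 of 15 · RBRBBBBRBRBR · max L -267/512 · min R -533/1024 -> -1067/2048
13 of 15 · RBRBBBBRBRBRR · max L -267/512 · min R -1067/2048 -> -2135/4096
14 of 15 · RBRBBBBRBRBRRR · max L -267/512 · min R -2135/4096 -> -4271/8192
15 of 15 · RBRBBBBRBRBRRRB · max L -4271/8192 · min R -2135/4096 -> -8541/16384

-8541/16384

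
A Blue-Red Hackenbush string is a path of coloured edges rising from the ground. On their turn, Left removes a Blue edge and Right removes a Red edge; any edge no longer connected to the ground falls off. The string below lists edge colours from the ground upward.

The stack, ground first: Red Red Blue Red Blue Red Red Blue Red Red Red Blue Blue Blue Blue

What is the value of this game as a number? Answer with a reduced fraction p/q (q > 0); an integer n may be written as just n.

-14049/8192

Prefix values for Red Red Blue Red Blue Red Red Blue Red Red Red Blue Blue Blue Blue via {L|R} + simplicity:
step 1: add Red to get R; options L={ — } R={ 0 } => -1
step 2: add Red to get RR; options L={ — } R={ -1,0 } => -2
step 3: add Blue to get RRB; options L={ -2 } R={ -1,0 } => -3/2
step 4: add Red to get RRBR; options L={ -2 } R={ -3/2,-1,0 } => -7/4
step 5: add Blue to get RRBRB; options L={ -2,-7/4 } R={ -3/2,-1,0 } => -13/8
step 6: add Red to get RRBRBR; options L={ -2,-7/4 } R={ -13/8,-3/2,-1,0 } => -27/16
step 7: add Red to get RRBRBRR; options L={ -2,-7/4 } R={ -27/16,-13/8,-3/2,-1,0 } => -55/32
step 8: add Blue to get RRBRBRRB; options L={ -2,-7/4,-55/32 } R={ -27/16,-13/8,-3/2,-1,0 } => -109/64
step 9: add Red to get RRBRBRRBR; options L={ -2,-7/4,-55/32 } R={ -109/64,-27/16,-13/8,-3/2,-1,0 } => -219/128
step 10: add Red to get RRBRBRRBRR; options L={ -2,-7/4,-55/32 } R={ -219/128,-109/64,-27/16,-13/8,-3/2,-1,0 } => -439/256
step 11: add Red to get RRBRBRRBRRR; options L={ -2,-7/4,-55/32 } R={ -439/256,-219/128,-109/64,-27/16,-13/8,-3/2,-1,0 } => -879/512
step 12: add Blue to get RRBRBRRBRRRB; options L={ -2,-7/4,-55/32,-879/512 } R={ -439/256,-219/128,-109/64,-27/16,-13/8,-3/2,-1,0 } => -1757/1024
step 13: add Blue to get RRBRBRRBRRRBB; options L={ -2,-7/4,-55/32,-879/512,-1757/1024 } R={ -439/256,-219/128,-109/64,-27/16,-13/8,-3/2,-1,0 } => -3513/2048
step 14: add Blue to get RRBRBRRBRRRBBB; options L={ -2,-7/4,-55/32,-879/512,-1757/1024,-3513/2048 } R={ -439/256,-219/128,-109/64,-27/16,-13/8,-3/2,-1,0 } => -7025/4096
step 15: add Blue to get RRBRBRRBRRRBBBB; options L={ -2,-7/4,-55/32,-879/512,-1757/1024,-3513/2048,-7025/4096 } R={ -439/256,-219/128,-109/64,-27/16,-13/8,-3/2,-1,0 } => -14049/8192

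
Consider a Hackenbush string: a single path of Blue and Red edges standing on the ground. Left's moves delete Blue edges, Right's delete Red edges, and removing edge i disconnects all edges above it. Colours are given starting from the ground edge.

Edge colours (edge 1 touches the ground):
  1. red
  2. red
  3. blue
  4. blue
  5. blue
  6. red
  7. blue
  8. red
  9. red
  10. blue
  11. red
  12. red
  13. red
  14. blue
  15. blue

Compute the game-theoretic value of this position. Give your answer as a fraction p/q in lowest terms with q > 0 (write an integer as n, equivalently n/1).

G_1 [r]  L=[∅]  R=[0]  so -1
G_2 [rr]  L=[∅]  R=[-1,0]  so -2
G_3 [rrb]  L=[-2]  R=[-1,0]  so -3/2
G_4 [rrbb]  L=[-2,-3/2]  R=[-1,0]  so -5/4
G_5 [rrbbb]  L=[-2,-3/2,-5/4]  R=[-1,0]  so -9/8
G_6 [rrbbbr]  L=[-2,-3/2,-5/4]  R=[-9/8,-1,0]  so -19/16
G_7 [rrbbbrb]  L=[-2,-3/2,-5/4,-19/16]  R=[-9/8,-1,0]  so -37/32
G_8 [rrbbbrbr]  L=[-2,-3/2,-5/4,-19/16]  R=[-37/32,-9/8,-1,0]  so -75/64
G_9 [rrbbbrbrr]  L=[-2,-3/2,-5/4,-19/16]  R=[-75/64,-37/32,-9/8,-1,0]  so -151/128
G_10 [rrbbbrbrrb]  L=[-2,-3/2,-5/4,-19/16,-151/128]  R=[-75/64,-37/32,-9/8,-1,0]  so -301/256
G_11 [rrbbbrbrrbr]  L=[-2,-3/2,-5/4,-19/16,-151/128]  R=[-301/256,-75/64,-37/32,-9/8,-1,0]  so -603/512
G_12 [rrbbbrbrrbrr]  L=[-2,-3/2,-5/4,-19/16,-151/128]  R=[-603/512,-301/256,-75/64,-37/32,-9/8,-1,0]  so -1207/1024
G_13 [rrbbbrbrrbrrr]  L=[-2,-3/2,-5/4,-19/16,-151/128]  R=[-1207/1024,-603/512,-301/256,-75/64,-37/32,-9/8,-1,0]  so -2415/2048
G_14 [rrbbbrbrrbrrrb]  L=[-2,-3/2,-5/4,-19/16,-151/128,-2415/2048]  R=[-1207/1024,-603/512,-301/256,-75/64,-37/32,-9/8,-1,0]  so -4829/4096
G_15 [rrbbbrbrrbrrrbb]  L=[-2,-3/2,-5/4,-19/16,-151/128,-2415/2048,-4829/4096]  R=[-1207/1024,-603/512,-301/256,-75/64,-37/32,-9/8,-1,0]  so -9657/8192

-9657/8192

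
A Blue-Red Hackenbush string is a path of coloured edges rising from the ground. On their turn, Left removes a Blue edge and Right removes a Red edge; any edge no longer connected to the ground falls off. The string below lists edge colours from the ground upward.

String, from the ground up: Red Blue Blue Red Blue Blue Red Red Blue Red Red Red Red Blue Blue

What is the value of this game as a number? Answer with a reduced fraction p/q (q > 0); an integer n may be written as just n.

-4985/16384

R: Left {  }, Right { 0 } → simplest -1
RB: Left { -1 }, Right { 0 } → simplest -1/2
RBB: Left { -1, -1/2 }, Right { 0 } → simplest -1/4
RBBR: Left { -1, -1/2 }, Right { -1/4, 0 } → simplest -3/8
RBBRB: Left { -1, -1/2, -3/8 }, Right { -1/4, 0 } → simplest -5/16
RBBRBB: Left { -1, -1/2, -3/8, -5/16 }, Right { -1/4, 0 } → simplest -9/32
RBBRBBR: Left { -1, -1/2, -3/8, -5/16 }, Right { -9/32, -1/4, 0 } → simplest -19/64
RBBRBBRR: Left { -1, -1/2, -3/8, -5/16 }, Right { -19/64, -9/32, -1/4, 0 } → simplest -39/128
RBBRBBRRB: Left { -1, -1/2, -3/8, -5/16, -39/128 }, Right { -19/64, -9/32, -1/4, 0 } → simplest -77/256
RBBRBBRRBR: Left { -1, -1/2, -3/8, -5/16, -39/128 }, Right { -77/256, -19/64, -9/32, -1/4, 0 } → simplest -155/512
RBBRBBRRBRR: Left { -1, -1/2, -3/8, -5/16, -39/128 }, Right { -155/512, -77/256, -19/64, -9/32, -1/4, 0 } → simplest -311/1024
RBBRBBRRBRRR: Left { -1, -1/2, -3/8, -5/16, -39/128 }, Right { -311/1024, -155/512, -77/256, -19/64, -9/32, -1/4, 0 } → simplest -623/2048
RBBRBBRRBRRRR: Left { -1, -1/2, -3/8, -5/16, -39/128 }, Right { -623/2048, -311/1024, -155/512, -77/256, -19/64, -9/32, -1/4, 0 } → simplest -1247/4096
RBBRBBRRBRRRRB: Left { -1, -1/2, -3/8, -5/16, -39/128, -1247/4096 }, Right { -623/2048, -311/1024, -155/512, -77/256, -19/64, -9/32, -1/4, 0 } → simplest -2493/8192
RBBRBBRRBRRRRBB: Left { -1, -1/2, -3/8, -5/16, -39/128, -1247/4096, -2493/8192 }, Right { -623/2048, -311/1024, -155/512, -77/256, -19/64, -9/32, -1/4, 0 } → simplest -4985/16384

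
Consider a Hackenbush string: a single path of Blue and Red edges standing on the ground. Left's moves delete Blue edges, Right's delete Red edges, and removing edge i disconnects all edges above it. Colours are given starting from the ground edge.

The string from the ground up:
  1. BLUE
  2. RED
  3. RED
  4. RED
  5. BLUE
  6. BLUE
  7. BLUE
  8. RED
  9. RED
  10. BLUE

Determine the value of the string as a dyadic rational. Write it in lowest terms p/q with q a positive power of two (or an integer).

Recurse on prefixes of the 10-edge string BLUE RED RED RED BLUE BLUE BLUE RED RED BLUE:
B: Left { 0 }, Right { · } gives simplest 1
BR: Left { 0 }, Right { 1 } gives simplest 1/2
BRR: Left { 0 }, Right { 1/2 1 } gives simplest 1/4
BRRR: Left { 0 }, Right { 1/4 1/2 1 } gives simplest 1/8
BRRRB: Left { 0 1/8 }, Right { 1/4 1/2 1 } gives simplest 3/16
BRRRBB: Left { 0 1/8 3/16 }, Right { 1/4 1/2 1 } gives simplest 7/32
BRRRBBB: Left { 0 1/8 3/16 7/32 }, Right { 1/4 1/2 1 } gives simplest 15/64
BRRRBBBR: Left { 0 1/8 3/16 7/32 }, Right { 15/64 1/4 1/2 1 } gives simplest 29/128
BRRRBBBRR: Left { 0 1/8 3/16 7/32 }, Right { 29/128 15/64 1/4 1/2 1 } gives simplest 57/256
BRRRBBBRRB: Left { 0 1/8 3/16 7/32 57/256 }, Right { 29/128 15/64 1/4 1/2 1 } gives simplest 115/512

115/512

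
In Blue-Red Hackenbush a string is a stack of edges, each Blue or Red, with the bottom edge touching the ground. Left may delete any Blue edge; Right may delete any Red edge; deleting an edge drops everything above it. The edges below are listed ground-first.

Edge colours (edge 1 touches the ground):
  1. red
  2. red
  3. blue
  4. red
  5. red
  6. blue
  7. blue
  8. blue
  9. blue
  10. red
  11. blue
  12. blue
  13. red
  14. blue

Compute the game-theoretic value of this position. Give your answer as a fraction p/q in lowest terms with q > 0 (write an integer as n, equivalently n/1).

value(r) = { none | 0 } => -1
value(rr) = { none | -1, 0 } => -2
value(rrb) = { -2 | -1, 0 } => -3/2
value(rrbr) = { -2 | -3/2, -1, 0 } => -7/4
value(rrbrr) = { -2 | -7/4, -3/2, -1, 0 } => -15/8
value(rrbrrb) = { -2, -15/8 | -7/4, -3/2, -1, 0 } => -29/16
value(rrbrrbb) = { -2, -15/8, -29/16 | -7/4, -3/2, -1, 0 } => -57/32
value(rrbrrbbb) = { -2, -15/8, -29/16, -57/32 | -7/4, -3/2, -1, 0 } => -113/64
value(rrbrrbbbb) = { -2, -15/8, -29/16, -57/32, -113/64 | -7/4, -3/2, -1, 0 } => -225/128
value(rrbrrbbbbr) = { -2, -15/8, -29/16, -57/32, -113/64 | -225/128, -7/4, -3/2, -1, 0 } => -451/256
value(rrbrrbbbbrb) = { -2, -15/8, -29/16, -57/32, -113/64, -451/256 | -225/128, -7/4, -3/2, -1, 0 } => -901/512
value(rrbrrbbbbrbb) = { -2, -15/8, -29/16, -57/32, -113/64, -451/256, -901/512 | -225/128, -7/4, -3/2, -1, 0 } => -1801/1024
value(rrbrrbbbbrbbr) = { -2, -15/8, -29/16, -57/32, -113/64, -451/256, -901/512 | -1801/1024, -225/128, -7/4, -3/2, -1, 0 } => -3603/2048
value(rrbrrbbbbrbbrb) = { -2, -15/8, -29/16, -57/32, -113/64, -451/256, -901/512, -3603/2048 | -1801/1024, -225/128, -7/4, -3/2, -1, 0 } => -7205/4096

-7205/4096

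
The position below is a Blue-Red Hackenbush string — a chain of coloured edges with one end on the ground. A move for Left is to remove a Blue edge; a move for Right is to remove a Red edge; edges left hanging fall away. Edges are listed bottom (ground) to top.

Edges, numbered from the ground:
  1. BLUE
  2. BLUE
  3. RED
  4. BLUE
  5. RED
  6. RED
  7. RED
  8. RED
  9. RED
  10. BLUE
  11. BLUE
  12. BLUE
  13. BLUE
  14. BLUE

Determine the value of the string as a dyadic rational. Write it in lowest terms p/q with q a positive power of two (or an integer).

v_1 [B]  L=[0]  R=[(no moves)]  ⇒ 1
v_2 [BB]  L=[0; 1]  R=[(no moves)]  ⇒ 2
v_3 [BBR]  L=[0; 1]  R=[2]  ⇒ 3/2
v_4 [BBRB]  L=[0; 1; 3/2]  R=[2]  ⇒ 7/4
v_5 [BBRBR]  L=[0; 1; 3/2]  R=[7/4; 2]  ⇒ 13/8
v_6 [BBRBRR]  L=[0; 1; 3/2]  R=[13/8; 7/4; 2]  ⇒ 25/16
v_7 [BBRBRRR]  L=[0; 1; 3/2]  R=[25/16; 13/8; 7/4; 2]  ⇒ 49/32
v_8 [BBRBRRRR]  L=[0; 1; 3/2]  R=[49/32; 25/16; 13/8; 7/4; 2]  ⇒ 97/64
v_9 [BBRBRRRRR]  L=[0; 1; 3/2]  R=[97/64; 49/32; 25/16; 13/8; 7/4; 2]  ⇒ 193/128
v_10 [BBRBRRRRRB]  L=[0; 1; 3/2; 193/128]  R=[97/64; 49/32; 25/16; 13/8; 7/4; 2]  ⇒ 387/256
v_11 [BBRBRRRRRBB]  L=[0; 1; 3/2; 193/128; 387/256]  R=[97/64; 49/32; 25/16; 13/8; 7/4; 2]  ⇒ 775/512
v_12 [BBRBRRRRRBBB]  L=[0; 1; 3/2; 193/128; 387/256; 775/512]  R=[97/64; 49/32; 25/16; 13/8; 7/4; 2]  ⇒ 1551/1024
v_13 [BBRBRRRRRBBBB]  L=[0; 1; 3/2; 193/128; 387/256; 775/512; 1551/1024]  R=[97/64; 49/32; 25/16; 13/8; 7/4; 2]  ⇒ 3103/2048
v_14 [BBRBRRRRRBBBBB]  L=[0; 1; 3/2; 193/128; 387/256; 775/512; 1551/1024; 3103/2048]  R=[97/64; 49/32; 25/16; 13/8; 7/4; 2]  ⇒ 6207/4096

6207/4096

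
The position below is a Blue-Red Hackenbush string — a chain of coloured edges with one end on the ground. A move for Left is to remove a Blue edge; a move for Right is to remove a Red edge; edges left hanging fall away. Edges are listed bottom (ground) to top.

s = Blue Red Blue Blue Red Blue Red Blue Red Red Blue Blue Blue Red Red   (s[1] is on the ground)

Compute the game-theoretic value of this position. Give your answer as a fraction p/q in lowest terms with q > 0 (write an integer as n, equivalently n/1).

Prefix values for Blue Red Blue Blue Red Blue Red Blue Red Red Blue Blue Blue Red Red via {L|R} + simplicity:
edge 1 of 15 (Blue): { 0 |  } => 1
edge 2 of 15 (Red): { 0 | 1 } => 1/2
edge 3 of 15 (Blue): { 0 1/2 | 1 } => 3/4
edge 4 of 15 (Blue): { 0 1/2 3/4 | 1 } => 7/8
edge 5 of 15 (Red): { 0 1/2 3/4 | 7/8 1 } => 13/16
edge 6 of 15 (Blue): { 0 1/2 3/4 13/16 | 7/8 1 } => 27/32
edge 7 of 15 (Red): { 0 1/2 3/4 13/16 | 27/32 7/8 1 } => 53/64
edge 8 of 15 (Blue): { 0 1/2 3/4 13/16 53/64 | 27/32 7/8 1 } => 107/128
edge 9 of 15 (Red): { 0 1/2 3/4 13/16 53/64 | 107/128 27/32 7/8 1 } => 213/256
edge 10 of 15 (Red): { 0 1/2 3/4 13/16 53/64 | 213/256 107/128 27/32 7/8 1 } => 425/512
edge 11 of 15 (Blue): { 0 1/2 3/4 13/16 53/64 425/512 | 213/256 107/128 27/32 7/8 1 } => 851/1024
edge 12 of 15 (Blue): { 0 1/2 3/4 13/16 53/64 425/512 851/1024 | 213/256 107/128 27/32 7/8 1 } => 1703/2048
edge 13 of 15 (Blue): { 0 1/2 3/4 13/16 53/64 425/512 851/1024 1703/2048 | 213/256 107/128 27/32 7/8 1 } => 3407/4096
edge 14 of 15 (Red): { 0 1/2 3/4 13/16 53/64 425/512 851/1024 1703/2048 | 3407/4096 213/256 107/128 27/32 7/8 1 } => 6813/8192
edge 15 of 15 (Red): { 0 1/2 3/4 13/16 53/64 425/512 851/1024 1703/2048 | 6813/8192 3407/4096 213/256 107/128 27/32 7/8 1 } => 13625/16384

13625/16384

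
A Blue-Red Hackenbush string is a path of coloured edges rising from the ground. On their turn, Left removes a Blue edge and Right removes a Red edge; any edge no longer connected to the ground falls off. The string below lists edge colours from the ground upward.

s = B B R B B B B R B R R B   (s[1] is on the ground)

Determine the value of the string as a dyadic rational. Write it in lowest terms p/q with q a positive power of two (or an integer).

2003/1024

Recurse on prefixes of the 12-edge string B B R B B B B R B R R B:
g_1 [B]  L=[0]  R=[·]  gives 1
g_2 [BB]  L=[0,1]  R=[·]  gives 2
g_3 [BBR]  L=[0,1]  R=[2]  gives 3/2
g_4 [BBRB]  L=[0,1,3/2]  R=[2]  gives 7/4
g_5 [BBRBB]  L=[0,1,3/2,7/4]  R=[2]  gives 15/8
g_6 [BBRBBB]  L=[0,1,3/2,7/4,15/8]  R=[2]  gives 31/16
g_7 [BBRBBBB]  L=[0,1,3/2,7/4,15/8,31/16]  R=[2]  gives 63/32
g_8 [BBRBBBBR]  L=[0,1,3/2,7/4,15/8,31/16]  R=[63/32,2]  gives 125/64
g_9 [BBRBBBBRB]  L=[0,1,3/2,7/4,15/8,31/16,125/64]  R=[63/32,2]  gives 251/128
g_10 [BBRBBBBRBR]  L=[0,1,3/2,7/4,15/8,31/16,125/64]  R=[251/128,63/32,2]  gives 501/256
g_11 [BBRBBBBRBRR]  L=[0,1,3/2,7/4,15/8,31/16,125/64]  R=[501/256,251/128,63/32,2]  gives 1001/512
g_12 [BBRBBBBRBRRB]  L=[0,1,3/2,7/4,15/8,31/16,125/64,1001/512]  R=[501/256,251/128,63/32,2]  gives 2003/1024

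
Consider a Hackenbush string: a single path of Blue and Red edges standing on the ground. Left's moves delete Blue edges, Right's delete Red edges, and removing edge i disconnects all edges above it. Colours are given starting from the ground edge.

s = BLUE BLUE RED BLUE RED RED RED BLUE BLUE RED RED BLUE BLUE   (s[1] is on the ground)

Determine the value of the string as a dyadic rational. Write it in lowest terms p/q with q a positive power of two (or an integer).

3175/2048

step 1: add BLUE to get B; options L={ 0 } R={ (no moves) } — 1
step 2: add BLUE to get BB; options L={ 0; 1 } R={ (no moves) } — 2
step 3: add RED to get BBR; options L={ 0; 1 } R={ 2 } — 3/2
step 4: add BLUE to get BBRB; options L={ 0; 1; 3/2 } R={ 2 } — 7/4
step 5: add RED to get BBRBR; options L={ 0; 1; 3/2 } R={ 7/4; 2 } — 13/8
step 6: add RED to get BBRBRR; options L={ 0; 1; 3/2 } R={ 13/8; 7/4; 2 } — 25/16
step 7: add RED to get BBRBRRR; options L={ 0; 1; 3/2 } R={ 25/16; 13/8; 7/4; 2 } — 49/32
step 8: add BLUE to get BBRBRRRB; options L={ 0; 1; 3/2; 49/32 } R={ 25/16; 13/8; 7/4; 2 } — 99/64
step 9: add BLUE to get BBRBRRRBB; options L={ 0; 1; 3/2; 49/32; 99/64 } R={ 25/16; 13/8; 7/4; 2 } — 199/128
step 10: add RED to get BBRBRRRBBR; options L={ 0; 1; 3/2; 49/32; 99/64 } R={ 199/128; 25/16; 13/8; 7/4; 2 } — 397/256
step 11: add RED to get BBRBRRRBBRR; options L={ 0; 1; 3/2; 49/32; 99/64 } R={ 397/256; 199/128; 25/16; 13/8; 7/4; 2 } — 793/512
step 12: add BLUE to get BBRBRRRBBRRB; options L={ 0; 1; 3/2; 49/32; 99/64; 793/512 } R={ 397/256; 199/128; 25/16; 13/8; 7/4; 2 } — 1587/1024
step 13: add BLUE to get BBRBRRRBBRRBB; options L={ 0; 1; 3/2; 49/32; 99/64; 793/512; 1587/1024 } R={ 397/256; 199/128; 25/16; 13/8; 7/4; 2 } — 3175/2048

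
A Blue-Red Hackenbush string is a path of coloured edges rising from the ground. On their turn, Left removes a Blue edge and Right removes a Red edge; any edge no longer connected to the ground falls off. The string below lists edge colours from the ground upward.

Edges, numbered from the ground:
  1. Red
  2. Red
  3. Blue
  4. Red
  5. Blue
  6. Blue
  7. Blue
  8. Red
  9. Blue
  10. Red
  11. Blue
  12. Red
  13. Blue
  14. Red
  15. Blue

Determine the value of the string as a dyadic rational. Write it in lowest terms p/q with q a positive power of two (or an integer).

-12629/8192

Prefix values for Red Red Blue Red Blue Blue Blue Red Blue Red Blue Red Blue Red Blue via {L|R} + simplicity:
g(R) = { ∅ | 0 } = -1
g(RR) = { ∅ | -1,0 } = -2
g(RRB) = { -2 | -1,0 } = -3/2
g(RRBR) = { -2 | -3/2,-1,0 } = -7/4
g(RRBRB) = { -2,-7/4 | -3/2,-1,0 } = -13/8
g(RRBRBB) = { -2,-7/4,-13/8 | -3/2,-1,0 } = -25/16
g(RRBRBBB) = { -2,-7/4,-13/8,-25/16 | -3/2,-1,0 } = -49/32
g(RRBRBBBR) = { -2,-7/4,-13/8,-25/16 | -49/32,-3/2,-1,0 } = -99/64
g(RRBRBBBRB) = { -2,-7/4,-13/8,-25/16,-99/64 | -49/32,-3/2,-1,0 } = -197/128
g(RRBRBBBRBR) = { -2,-7/4,-13/8,-25/16,-99/64 | -197/128,-49/32,-3/2,-1,0 } = -395/256
g(RRBRBBBRBRB) = { -2,-7/4,-13/8,-25/16,-99/64,-395/256 | -197/128,-49/32,-3/2,-1,0 } = -789/512
g(RRBRBBBRBRBR) = { -2,-7/4,-13/8,-25/16,-99/64,-395/256 | -789/512,-197/128,-49/32,-3/2,-1,0 } = -1579/1024
g(RRBRBBBRBRBRB) = { -2,-7/4,-13/8,-25/16,-99/64,-395/256,-1579/1024 | -789/512,-197/128,-49/32,-3/2,-1,0 } = -3157/2048
g(RRBRBBBRBRBRBR) = { -2,-7/4,-13/8,-25/16,-99/64,-395/256,-1579/1024 | -3157/2048,-789/512,-197/128,-49/32,-3/2,-1,0 } = -6315/4096
g(RRBRBBBRBRBRBRB) = { -2,-7/4,-13/8,-25/16,-99/64,-395/256,-1579/1024,-6315/4096 | -3157/2048,-789/512,-197/128,-49/32,-3/2,-1,0 } = -12629/8192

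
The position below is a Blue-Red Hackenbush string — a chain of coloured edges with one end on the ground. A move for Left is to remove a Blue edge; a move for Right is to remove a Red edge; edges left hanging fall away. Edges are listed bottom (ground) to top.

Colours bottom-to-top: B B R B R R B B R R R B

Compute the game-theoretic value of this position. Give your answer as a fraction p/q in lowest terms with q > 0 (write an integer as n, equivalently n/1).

value(B) = { 0 | ∅ } = 1
value(BB) = { 0,1 | ∅ } = 2
value(BBR) = { 0,1 | 2 } = 3/2
value(BBRB) = { 0,1,3/2 | 2 } = 7/4
value(BBRBR) = { 0,1,3/2 | 7/4,2 } = 13/8
value(BBRBRR) = { 0,1,3/2 | 13/8,7/4,2 } = 25/16
value(BBRBRRB) = { 0,1,3/2,25/16 | 13/8,7/4,2 } = 51/32
value(BBRBRRBB) = { 0,1,3/2,25/16,51/32 | 13/8,7/4,2 } = 103/64
value(BBRBRRBBR) = { 0,1,3/2,25/16,51/32 | 103/64,13/8,7/4,2 } = 205/128
value(BBRBRRBBRR) = { 0,1,3/2,25/16,51/32 | 205/128,103/64,13/8,7/4,2 } = 409/256
value(BBRBRRBBRRR) = { 0,1,3/2,25/16,51/32 | 409/256,205/128,103/64,13/8,7/4,2 } = 817/512
value(BBRBRRBBRRRB) = { 0,1,3/2,25/16,51/32,817/512 | 409/256,205/128,103/64,13/8,7/4,2 } = 1635/1024

1635/1024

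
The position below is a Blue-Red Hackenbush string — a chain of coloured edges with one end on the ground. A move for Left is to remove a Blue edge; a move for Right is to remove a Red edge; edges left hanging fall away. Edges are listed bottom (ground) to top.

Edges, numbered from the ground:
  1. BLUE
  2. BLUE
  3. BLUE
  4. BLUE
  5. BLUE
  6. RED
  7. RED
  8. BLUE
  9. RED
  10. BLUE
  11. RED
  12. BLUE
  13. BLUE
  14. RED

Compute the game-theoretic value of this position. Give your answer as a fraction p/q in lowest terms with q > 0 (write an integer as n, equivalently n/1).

Prefix values for BLUE BLUE BLUE BLUE BLUE RED RED BLUE RED BLUE RED BLUE BLUE RED via {L|R} + simplicity:
step 1: add BLUE to get B; options L={ 0 } R={ none } → 1
step 2: add BLUE to get BB; options L={ 0 1 } R={ none } → 2
step 3: add BLUE to get BBB; options L={ 0 1 2 } R={ none } → 3
step 4: add BLUE to get BBBB; options L={ 0 1 2 3 } R={ none } → 4
step 5: add BLUE to get BBBBB; options L={ 0 1 2 3 4 } R={ none } → 5
step 6: add RED to get BBBBBR; options L={ 0 1 2 3 4 } R={ 5 } → 9/2
step 7: add RED to get BBBBBRR; options L={ 0 1 2 3 4 } R={ 9/2 5 } → 17/4
step 8: add BLUE to get BBBBBRRB; options L={ 0 1 2 3 4 17/4 } R={ 9/2 5 } → 35/8
step 9: add RED to get BBBBBRRBR; options L={ 0 1 2 3 4 17/4 } R={ 35/8 9/2 5 } → 69/16
step 10: add BLUE to get BBBBBRRBRB; options L={ 0 1 2 3 4 17/4 69/16 } R={ 35/8 9/2 5 } → 139/32
step 11: add RED to get BBBBBRRBRBR; options L={ 0 1 2 3 4 17/4 69/16 } R={ 139/32 35/8 9/2 5 } → 277/64
step 12: add BLUE to get BBBBBRRBRBRB; options L={ 0 1 2 3 4 17/4 69/16 277/64 } R={ 139/32 35/8 9/2 5 } → 555/128
step 13: add BLUE to get BBBBBRRBRBRBB; options L={ 0 1 2 3 4 17/4 69/16 277/64 555/128 } R={ 139/32 35/8 9/2 5 } → 1111/256
step 14: add RED to get BBBBBRRBRBRBBR; options L={ 0 1 2 3 4 17/4 69/16 277/64 555/128 } R={ 1111/256 139/32 35/8 9/2 5 } → 2221/512

2221/512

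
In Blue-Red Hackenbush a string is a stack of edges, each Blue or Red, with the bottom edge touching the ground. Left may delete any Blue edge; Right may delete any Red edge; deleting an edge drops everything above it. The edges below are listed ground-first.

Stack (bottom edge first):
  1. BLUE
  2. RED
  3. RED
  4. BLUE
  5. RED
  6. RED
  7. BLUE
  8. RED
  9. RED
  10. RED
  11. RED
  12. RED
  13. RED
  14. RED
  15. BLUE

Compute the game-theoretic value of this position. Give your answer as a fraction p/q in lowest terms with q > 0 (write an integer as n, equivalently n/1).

Prefix values for BLUE RED RED BLUE RED RED BLUE RED RED RED RED RED RED RED BLUE via {L|R} + simplicity:
v_1 [B]  L=[0]  R=[∅]  = 1
v_2 [BR]  L=[0]  R=[1]  = 1/2
v_3 [BRR]  L=[0]  R=[1/2, 1]  = 1/4
v_4 [BRRB]  L=[0, 1/4]  R=[1/2, 1]  = 3/8
v_5 [BRRBR]  L=[0, 1/4]  R=[3/8, 1/2, 1]  = 5/16
v_6 [BRRBRR]  L=[0, 1/4]  R=[5/16, 3/8, 1/2, 1]  = 9/32
v_7 [BRRBRRB]  L=[0, 1/4, 9/32]  R=[5/16, 3/8, 1/2, 1]  = 19/64
v_8 [BRRBRRBR]  L=[0, 1/4, 9/32]  R=[19/64, 5/16, 3/8, 1/2, 1]  = 37/128
v_9 [BRRBRRBRR]  L=[0, 1/4, 9/32]  R=[37/128, 19/64, 5/16, 3/8, 1/2, 1]  = 73/256
v_10 [BRRBRRBRRR]  L=[0, 1/4, 9/32]  R=[73/256, 37/128, 19/64, 5/16, 3/8, 1/2, 1]  = 145/512
v_11 [BRRBRRBRRRR]  L=[0, 1/4, 9/32]  R=[145/512, 73/256, 37/128, 19/64, 5/16, 3/8, 1/2, 1]  = 289/1024
v_12 [BRRBRRBRRRRR]  L=[0, 1/4, 9/32]  R=[289/1024, 145/512, 73/256, 37/128, 19/64, 5/16, 3/8, 1/2, 1]  = 577/2048
v_13 [BRRBRRBRRRRRR]  L=[0, 1/4, 9/32]  R=[577/2048, 289/1024, 145/512, 73/256, 37/128, 19/64, 5/16, 3/8, 1/2, 1]  = 1153/4096
v_14 [BRRBRRBRRRRRRR]  L=[0, 1/4, 9/32]  R=[1153/4096, 577/2048, 289/1024, 145/512, 73/256, 37/128, 19/64, 5/16, 3/8, 1/2, 1]  = 2305/8192
v_15 [BRRBRRBRRRRRRRB]  L=[0, 1/4, 9/32, 2305/8192]  R=[1153/4096, 577/2048, 289/1024, 145/512, 73/256, 37/128, 19/64, 5/16, 3/8, 1/2, 1]  = 4611/16384

4611/16384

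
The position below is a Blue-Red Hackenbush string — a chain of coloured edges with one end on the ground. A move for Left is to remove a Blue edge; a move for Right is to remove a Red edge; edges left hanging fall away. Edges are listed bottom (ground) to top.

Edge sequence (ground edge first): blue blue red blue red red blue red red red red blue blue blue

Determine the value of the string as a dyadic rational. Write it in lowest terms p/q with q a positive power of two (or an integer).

6415/4096

Prefix values for blue blue red blue red red blue red red red red blue blue blue via {L|R} + simplicity:
v_1 [b]  L=[0]  R=[]  — 1
v_2 [bb]  L=[0; 1]  R=[]  — 2
v_3 [bbr]  L=[0; 1]  R=[2]  — 3/2
v_4 [bbrb]  L=[0; 1; 3/2]  R=[2]  — 7/4
v_5 [bbrbr]  L=[0; 1; 3/2]  R=[7/4; 2]  — 13/8
v_6 [bbrbrr]  L=[0; 1; 3/2]  R=[13/8; 7/4; 2]  — 25/16
v_7 [bbrbrrb]  L=[0; 1; 3/2; 25/16]  R=[13/8; 7/4; 2]  — 51/32
v_8 [bbrbrrbr]  L=[0; 1; 3/2; 25/16]  R=[51/32; 13/8; 7/4; 2]  — 101/64
v_9 [bbrbrrbrr]  L=[0; 1; 3/2; 25/16]  R=[101/64; 51/32; 13/8; 7/4; 2]  — 201/128
v_10 [bbrbrrbrrr]  L=[0; 1; 3/2; 25/16]  R=[201/128; 101/64; 51/32; 13/8; 7/4; 2]  — 401/256
v_11 [bbrbrrbrrrr]  L=[0; 1; 3/2; 25/16]  R=[401/256; 201/128; 101/64; 51/32; 13/8; 7/4; 2]  — 801/512
v_12 [bbrbrrbrrrrb]  L=[0; 1; 3/2; 25/16; 801/512]  R=[401/256; 201/128; 101/64; 51/32; 13/8; 7/4; 2]  — 1603/1024
v_13 [bbrbrrbrrrrbb]  L=[0; 1; 3/2; 25/16; 801/512; 1603/1024]  R=[401/256; 201/128; 101/64; 51/32; 13/8; 7/4; 2]  — 3207/2048
v_14 [bbrbrrbrrrrbbb]  L=[0; 1; 3/2; 25/16; 801/512; 1603/1024; 3207/2048]  R=[401/256; 201/128; 101/64; 51/32; 13/8; 7/4; 2]  — 6415/4096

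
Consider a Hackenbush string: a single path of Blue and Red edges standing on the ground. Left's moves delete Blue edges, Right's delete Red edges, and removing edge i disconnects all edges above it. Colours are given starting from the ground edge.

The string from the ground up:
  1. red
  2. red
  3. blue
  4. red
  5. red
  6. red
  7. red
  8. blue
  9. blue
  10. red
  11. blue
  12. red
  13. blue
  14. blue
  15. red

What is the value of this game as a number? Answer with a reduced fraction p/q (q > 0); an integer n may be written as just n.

r: Left { ∅ }, Right { 0 } => simplest -1
rr: Left { ∅ }, Right { -1 0 } => simplest -2
rrb: Left { -2 }, Right { -1 0 } => simplest -3/2
rrbr: Left { -2 }, Right { -3/2 -1 0 } => simplest -7/4
rrbrr: Left { -2 }, Right { -7/4 -3/2 -1 0 } => simplest -15/8
rrbrrr: Left { -2 }, Right { -15/8 -7/4 -3/2 -1 0 } => simplest -31/16
rrbrrrr: Left { -2 }, Right { -31/16 -15/8 -7/4 -3/2 -1 0 } => simplest -63/32
rrbrrrrb: Left { -2 -63/32 }, Right { -31/16 -15/8 -7/4 -3/2 -1 0 } => simplest -125/64
rrbrrrrbb: Left { -2 -63/32 -125/64 }, Right { -31/16 -15/8 -7/4 -3/2 -1 0 } => simplest -249/128
rrbrrrrbbr: Left { -2 -63/32 -125/64 }, Right { -249/128 -31/16 -15/8 -7/4 -3/2 -1 0 } => simplest -499/256
rrbrrrrbbrb: Left { -2 -63/32 -125/64 -499/256 }, Right { -249/128 -31/16 -15/8 -7/4 -3/2 -1 0 } => simplest -997/512
rrbrrrrbbrbr: Left { -2 -63/32 -125/64 -499/256 }, Right { -997/512 -249/128 -31/16 -15/8 -7/4 -3/2 -1 0 } => simplest -1995/1024
rrbrrrrbbrbrb: Left { -2 -63/32 -125/64 -499/256 -1995/1024 }, Right { -997/512 -249/128 -31/16 -15/8 -7/4 -3/2 -1 0 } => simplest -3989/2048
rrbrrrrbbrbrbb: Left { -2 -63/32 -125/64 -499/256 -1995/1024 -3989/2048 }, Right { -997/512 -249/128 -31/16 -15/8 -7/4 -3/2 -1 0 } => simplest -7977/4096
rrbrrrrbbrbrbbr: Left { -2 -63/32 -125/64 -499/256 -1995/1024 -3989/2048 }, Right { -7977/4096 -997/512 -249/128 -31/16 -15/8 -7/4 -3/2 -1 0 } => simplest -15955/8192

-15955/8192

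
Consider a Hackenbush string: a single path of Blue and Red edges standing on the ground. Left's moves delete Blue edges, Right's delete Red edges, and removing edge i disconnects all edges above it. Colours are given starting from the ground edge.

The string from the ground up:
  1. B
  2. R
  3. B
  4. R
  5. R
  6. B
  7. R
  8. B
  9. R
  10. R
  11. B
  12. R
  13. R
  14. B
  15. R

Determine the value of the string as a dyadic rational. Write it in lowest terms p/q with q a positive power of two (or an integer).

9509/16384

Recurse on prefixes of the 15-edge string B R B R R B R B R R B R R B R:
B: Left { 0 }, Right { · } → simplest 1
BR: Left { 0 }, Right { 1 } → simplest 1/2
BRB: Left { 0; 1/2 }, Right { 1 } → simplest 3/4
BRBR: Left { 0; 1/2 }, Right { 3/4; 1 } → simplest 5/8
BRBRR: Left { 0; 1/2 }, Right { 5/8; 3/4; 1 } → simplest 9/16
BRBRRB: Left { 0; 1/2; 9/16 }, Right { 5/8; 3/4; 1 } → simplest 19/32
BRBRRBR: Left { 0; 1/2; 9/16 }, Right { 19/32; 5/8; 3/4; 1 } → simplest 37/64
BRBRRBRB: Left { 0; 1/2; 9/16; 37/64 }, Right { 19/32; 5/8; 3/4; 1 } → simplest 75/128
BRBRRBRBR: Left { 0; 1/2; 9/16; 37/64 }, Right { 75/128; 19/32; 5/8; 3/4; 1 } → simplest 149/256
BRBRRBRBRR: Left { 0; 1/2; 9/16; 37/64 }, Right { 149/256; 75/128; 19/32; 5/8; 3/4; 1 } → simplest 297/512
BRBRRBRBRRB: Left { 0; 1/2; 9/16; 37/64; 297/512 }, Right { 149/256; 75/128; 19/32; 5/8; 3/4; 1 } → simplest 595/1024
BRBRRBRBRRBR: Left { 0; 1/2; 9/16; 37/64; 297/512 }, Right { 595/1024; 149/256; 75/128; 19/32; 5/8; 3/4; 1 } → simplest 1189/2048
BRBRRBRBRRBRR: Left { 0; 1/2; 9/16; 37/64; 297/512 }, Right { 1189/2048; 595/1024; 149/256; 75/128; 19/32; 5/8; 3/4; 1 } → simplest 2377/4096
BRBRRBRBRRBRRB: Left { 0; 1/2; 9/16; 37/64; 297/512; 2377/4096 }, Right { 1189/2048; 595/1024; 149/256; 75/128; 19/32; 5/8; 3/4; 1 } → simplest 4755/8192
BRBRRBRBRRBRRBR: Left { 0; 1/2; 9/16; 37/64; 297/512; 2377/4096 }, Right { 4755/8192; 1189/2048; 595/1024; 149/256; 75/128; 19/32; 5/8; 3/4; 1 } → simplest 9509/16384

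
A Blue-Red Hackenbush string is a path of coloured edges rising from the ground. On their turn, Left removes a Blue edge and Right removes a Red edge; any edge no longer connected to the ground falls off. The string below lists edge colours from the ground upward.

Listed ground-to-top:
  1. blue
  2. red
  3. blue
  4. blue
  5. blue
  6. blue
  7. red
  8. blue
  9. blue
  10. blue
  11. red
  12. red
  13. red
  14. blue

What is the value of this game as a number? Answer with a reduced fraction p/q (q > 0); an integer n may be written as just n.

Build value(s[:k]) for k = 1..14, string s = blue red blue blue blue blue red blue blue blue red red red blue.
b: Left { 0 }, Right {  } -> simplest 1
br: Left { 0 }, Right { 1 } -> simplest 1/2
brb: Left { 0, 1/2 }, Right { 1 } -> simplest 3/4
brbb: Left { 0, 1/2, 3/4 }, Right { 1 } -> simplest 7/8
brbbb: Left { 0, 1/2, 3/4, 7/8 }, Right { 1 } -> simplest 15/16
brbbbb: Left { 0, 1/2, 3/4, 7/8, 15/16 }, Right { 1 } -> simplest 31/32
brbbbbr: Left { 0, 1/2, 3/4, 7/8, 15/16 }, Right { 31/32, 1 } -> simplest 61/64
brbbbbrb: Left { 0, 1/2, 3/4, 7/8, 15/16, 61/64 }, Right { 31/32, 1 } -> simplest 123/128
brbbbbrbb: Left { 0, 1/2, 3/4, 7/8, 15/16, 61/64, 123/128 }, Right { 31/32, 1 } -> simplest 247/256
brbbbbrbbb: Left { 0, 1/2, 3/4, 7/8, 15/16, 61/64, 123/128, 247/256 }, Right { 31/32, 1 } -> simplest 495/512
brbbbbrbbbr: Left { 0, 1/2, 3/4, 7/8, 15/16, 61/64, 123/128, 247/256 }, Right { 495/512, 31/32, 1 } -> simplest 989/1024
brbbbbrbbbrr: Left { 0, 1/2, 3/4, 7/8, 15/16, 61/64, 123/128, 247/256 }, Right { 989/1024, 495/512, 31/32, 1 } -> simplest 1977/2048
brbbbbrbbbrrr: Left { 0, 1/2, 3/4, 7/8, 15/16, 61/64, 123/128, 247/256 }, Right { 1977/2048, 989/1024, 495/512, 31/32, 1 } -> simplest 3953/4096
brbbbbrbbbrrrb: Left { 0, 1/2, 3/4, 7/8, 15/16, 61/64, 123/128, 247/256, 3953/4096 }, Right { 1977/2048, 989/1024, 495/512, 31/32, 1 } -> simplest 7907/8192

7907/8192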